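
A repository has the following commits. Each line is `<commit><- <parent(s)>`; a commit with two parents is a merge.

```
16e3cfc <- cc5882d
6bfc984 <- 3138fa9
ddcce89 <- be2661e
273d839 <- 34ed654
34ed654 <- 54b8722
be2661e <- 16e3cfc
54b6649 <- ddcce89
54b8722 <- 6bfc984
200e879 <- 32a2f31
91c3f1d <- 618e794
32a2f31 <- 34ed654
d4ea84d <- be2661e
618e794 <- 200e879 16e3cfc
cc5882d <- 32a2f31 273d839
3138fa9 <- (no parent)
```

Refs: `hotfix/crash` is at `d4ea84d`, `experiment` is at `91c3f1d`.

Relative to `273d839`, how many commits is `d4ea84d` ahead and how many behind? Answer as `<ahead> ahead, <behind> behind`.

5 ahead, 0 behind

Reachable from d4ea84d: {16e3cfc, 273d839, 3138fa9, 32a2f31, 34ed654, 54b8722, 6bfc984, be2661e, cc5882d, d4ea84d}.
Reachable from 273d839: {273d839, 3138fa9, 34ed654, 54b8722, 6bfc984}.
Only in d4ea84d's history (ahead): {16e3cfc, 32a2f31, be2661e, cc5882d, d4ea84d} — 5.
Only in 273d839's history (behind): {} — 0.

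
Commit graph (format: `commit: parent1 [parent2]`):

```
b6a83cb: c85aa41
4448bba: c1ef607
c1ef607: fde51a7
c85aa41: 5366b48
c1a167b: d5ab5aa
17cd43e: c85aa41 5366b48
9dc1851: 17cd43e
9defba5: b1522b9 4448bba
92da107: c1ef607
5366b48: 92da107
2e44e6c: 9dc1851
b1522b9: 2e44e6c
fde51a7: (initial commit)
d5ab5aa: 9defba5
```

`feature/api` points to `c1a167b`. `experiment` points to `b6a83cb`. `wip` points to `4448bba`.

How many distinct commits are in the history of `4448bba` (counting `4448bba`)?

3

Walking parent pointers from 4448bba: reachable set = {4448bba, c1ef607, fde51a7}.
That is 3 commits.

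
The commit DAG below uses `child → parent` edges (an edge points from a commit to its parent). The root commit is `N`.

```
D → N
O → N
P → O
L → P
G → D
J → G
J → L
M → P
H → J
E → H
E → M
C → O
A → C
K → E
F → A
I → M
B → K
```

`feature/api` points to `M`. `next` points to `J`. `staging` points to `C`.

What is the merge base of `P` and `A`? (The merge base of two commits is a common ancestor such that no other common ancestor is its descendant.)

Ancestors of P: {N, O, P}.
Ancestors of A: {A, C, N, O}.
Common ancestors: {N, O}.
Among these, O is not an ancestor of any other common ancestor — it is the merge base.

O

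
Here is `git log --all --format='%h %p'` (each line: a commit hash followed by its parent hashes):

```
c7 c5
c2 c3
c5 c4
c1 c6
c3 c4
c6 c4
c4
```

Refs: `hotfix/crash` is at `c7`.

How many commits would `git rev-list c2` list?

3

Walking parent pointers from c2: reachable set = {c2, c3, c4}.
That is 3 commits.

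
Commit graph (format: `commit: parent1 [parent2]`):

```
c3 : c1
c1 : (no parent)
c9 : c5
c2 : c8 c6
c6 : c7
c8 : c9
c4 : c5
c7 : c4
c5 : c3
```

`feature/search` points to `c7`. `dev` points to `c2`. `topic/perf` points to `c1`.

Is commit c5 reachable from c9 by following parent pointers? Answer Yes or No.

Yes

Ancestors of c9 (commits reachable by following parents): {c1, c3, c5, c9}.
c5 is in that set, so it is an ancestor of c9.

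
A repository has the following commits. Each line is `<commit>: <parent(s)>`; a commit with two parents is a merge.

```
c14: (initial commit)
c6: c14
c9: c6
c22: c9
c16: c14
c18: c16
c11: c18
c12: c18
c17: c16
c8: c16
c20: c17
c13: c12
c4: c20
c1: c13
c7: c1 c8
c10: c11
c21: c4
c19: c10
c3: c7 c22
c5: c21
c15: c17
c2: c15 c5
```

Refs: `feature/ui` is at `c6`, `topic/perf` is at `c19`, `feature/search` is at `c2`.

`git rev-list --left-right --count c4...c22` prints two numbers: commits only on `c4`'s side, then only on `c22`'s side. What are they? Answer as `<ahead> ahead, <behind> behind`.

4 ahead, 3 behind

Reachable from c4: {c14, c16, c17, c20, c4}.
Reachable from c22: {c14, c22, c6, c9}.
Only in c4's history (ahead): {c16, c17, c20, c4} — 4.
Only in c22's history (behind): {c22, c6, c9} — 3.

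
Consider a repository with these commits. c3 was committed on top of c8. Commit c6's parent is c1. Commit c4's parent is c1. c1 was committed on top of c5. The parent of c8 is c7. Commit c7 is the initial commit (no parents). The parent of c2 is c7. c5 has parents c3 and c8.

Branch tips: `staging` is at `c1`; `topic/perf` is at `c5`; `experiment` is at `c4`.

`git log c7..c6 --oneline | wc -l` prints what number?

Reachable from c6: {c1, c3, c5, c6, c7, c8}.
Reachable from c7: {c7}.
In c6's history but not c7's: {c1, c3, c5, c6, c8} — 5 commits.

5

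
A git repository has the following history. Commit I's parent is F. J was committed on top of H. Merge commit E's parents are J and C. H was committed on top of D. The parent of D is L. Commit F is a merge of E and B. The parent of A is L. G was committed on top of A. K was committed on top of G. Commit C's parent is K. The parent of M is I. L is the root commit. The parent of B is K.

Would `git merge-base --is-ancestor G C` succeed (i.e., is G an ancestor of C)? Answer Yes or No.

Ancestors of C (commits reachable by following parents): {A, C, G, K, L}.
G is in that set, so it is an ancestor of C.

Yes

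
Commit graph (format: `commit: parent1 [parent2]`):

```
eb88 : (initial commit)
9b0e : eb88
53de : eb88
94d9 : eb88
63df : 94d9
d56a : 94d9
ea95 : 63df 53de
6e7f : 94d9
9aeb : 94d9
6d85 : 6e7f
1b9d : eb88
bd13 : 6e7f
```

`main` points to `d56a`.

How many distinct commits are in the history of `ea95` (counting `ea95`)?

Walking parent pointers from ea95: reachable set = {53de, 63df, 94d9, ea95, eb88}.
That is 5 commits.

5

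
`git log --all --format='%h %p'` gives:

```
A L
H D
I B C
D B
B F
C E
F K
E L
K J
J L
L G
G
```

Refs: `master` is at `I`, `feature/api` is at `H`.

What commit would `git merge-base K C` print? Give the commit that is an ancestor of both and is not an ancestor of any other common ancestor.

Ancestors of K: {G, J, K, L}.
Ancestors of C: {C, E, G, L}.
Common ancestors: {G, L}.
Among these, L is not an ancestor of any other common ancestor — it is the merge base.

L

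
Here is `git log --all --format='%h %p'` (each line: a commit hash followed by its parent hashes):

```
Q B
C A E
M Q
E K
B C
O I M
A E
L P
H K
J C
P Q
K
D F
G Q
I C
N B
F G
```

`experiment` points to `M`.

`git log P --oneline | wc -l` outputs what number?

7

Walking parent pointers from P: reachable set = {A, B, C, E, K, P, Q}.
That is 7 commits.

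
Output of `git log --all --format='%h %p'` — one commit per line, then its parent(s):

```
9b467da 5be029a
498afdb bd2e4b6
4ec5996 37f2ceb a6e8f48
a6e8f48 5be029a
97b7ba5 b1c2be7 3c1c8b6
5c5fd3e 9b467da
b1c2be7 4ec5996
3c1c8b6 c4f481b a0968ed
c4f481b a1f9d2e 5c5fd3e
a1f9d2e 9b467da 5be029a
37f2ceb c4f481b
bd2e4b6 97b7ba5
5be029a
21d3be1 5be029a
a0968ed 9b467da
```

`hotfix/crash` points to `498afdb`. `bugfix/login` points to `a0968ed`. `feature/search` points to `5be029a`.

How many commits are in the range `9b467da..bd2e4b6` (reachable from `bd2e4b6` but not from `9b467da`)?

11

Reachable from bd2e4b6: {37f2ceb, 3c1c8b6, 4ec5996, 5be029a, 5c5fd3e, 97b7ba5, 9b467da, a0968ed, a1f9d2e, a6e8f48, b1c2be7, bd2e4b6, c4f481b}.
Reachable from 9b467da: {5be029a, 9b467da}.
In bd2e4b6's history but not 9b467da's: {37f2ceb, 3c1c8b6, 4ec5996, 5c5fd3e, 97b7ba5, a0968ed, a1f9d2e, a6e8f48, b1c2be7, bd2e4b6, c4f481b} — 11 commits.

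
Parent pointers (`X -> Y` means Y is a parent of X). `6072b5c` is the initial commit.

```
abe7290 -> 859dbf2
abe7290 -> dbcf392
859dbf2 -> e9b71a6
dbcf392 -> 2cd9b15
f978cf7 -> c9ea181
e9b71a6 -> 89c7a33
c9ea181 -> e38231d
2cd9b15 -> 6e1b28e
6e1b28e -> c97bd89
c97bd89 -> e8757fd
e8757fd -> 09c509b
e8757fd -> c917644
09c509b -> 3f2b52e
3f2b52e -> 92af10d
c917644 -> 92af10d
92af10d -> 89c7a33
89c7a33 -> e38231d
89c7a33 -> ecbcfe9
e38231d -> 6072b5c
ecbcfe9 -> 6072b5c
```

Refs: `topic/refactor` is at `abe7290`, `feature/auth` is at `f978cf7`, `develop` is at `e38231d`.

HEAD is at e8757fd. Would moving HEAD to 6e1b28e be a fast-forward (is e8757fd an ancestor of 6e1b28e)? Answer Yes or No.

Yes

A fast-forward from e8757fd to 6e1b28e is possible iff e8757fd is an ancestor of 6e1b28e.
Ancestors of 6e1b28e: {09c509b, 3f2b52e, 6072b5c, 6e1b28e, 89c7a33, 92af10d, c917644, c97bd89, e38231d, e8757fd, ecbcfe9}.
e8757fd is among them, so fast-forward is possible.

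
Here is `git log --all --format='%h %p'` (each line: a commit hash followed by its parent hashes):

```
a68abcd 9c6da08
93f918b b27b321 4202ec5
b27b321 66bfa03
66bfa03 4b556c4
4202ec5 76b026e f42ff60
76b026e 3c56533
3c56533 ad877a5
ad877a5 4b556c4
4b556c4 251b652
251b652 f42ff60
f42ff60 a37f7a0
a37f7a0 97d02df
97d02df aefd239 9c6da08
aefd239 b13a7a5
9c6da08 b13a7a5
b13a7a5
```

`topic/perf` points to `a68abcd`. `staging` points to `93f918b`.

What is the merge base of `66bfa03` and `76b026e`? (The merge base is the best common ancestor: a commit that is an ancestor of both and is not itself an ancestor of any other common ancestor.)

Ancestors of 66bfa03: {251b652, 4b556c4, 66bfa03, 97d02df, 9c6da08, a37f7a0, aefd239, b13a7a5, f42ff60}.
Ancestors of 76b026e: {251b652, 3c56533, 4b556c4, 76b026e, 97d02df, 9c6da08, a37f7a0, ad877a5, aefd239, b13a7a5, f42ff60}.
Common ancestors: {251b652, 4b556c4, 97d02df, 9c6da08, a37f7a0, aefd239, b13a7a5, f42ff60}.
Among these, 4b556c4 is not an ancestor of any other common ancestor — it is the merge base.

4b556c4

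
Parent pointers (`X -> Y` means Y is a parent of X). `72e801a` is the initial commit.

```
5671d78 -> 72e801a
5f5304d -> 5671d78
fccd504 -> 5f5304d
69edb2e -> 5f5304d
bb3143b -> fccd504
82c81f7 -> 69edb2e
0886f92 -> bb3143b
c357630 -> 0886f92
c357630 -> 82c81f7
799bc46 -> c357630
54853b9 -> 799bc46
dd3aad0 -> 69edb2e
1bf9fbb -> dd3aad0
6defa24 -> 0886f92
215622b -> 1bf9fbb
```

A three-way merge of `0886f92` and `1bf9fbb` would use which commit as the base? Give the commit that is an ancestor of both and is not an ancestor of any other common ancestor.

5f5304d

Ancestors of 0886f92: {0886f92, 5671d78, 5f5304d, 72e801a, bb3143b, fccd504}.
Ancestors of 1bf9fbb: {1bf9fbb, 5671d78, 5f5304d, 69edb2e, 72e801a, dd3aad0}.
Common ancestors: {5671d78, 5f5304d, 72e801a}.
Among these, 5f5304d is not an ancestor of any other common ancestor — it is the merge base.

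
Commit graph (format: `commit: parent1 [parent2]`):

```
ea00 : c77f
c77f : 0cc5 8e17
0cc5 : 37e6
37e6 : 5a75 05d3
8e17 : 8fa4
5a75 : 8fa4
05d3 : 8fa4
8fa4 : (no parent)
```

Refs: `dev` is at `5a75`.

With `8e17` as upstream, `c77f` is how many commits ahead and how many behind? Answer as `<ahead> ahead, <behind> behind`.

Reachable from c77f: {05d3, 0cc5, 37e6, 5a75, 8e17, 8fa4, c77f}.
Reachable from 8e17: {8e17, 8fa4}.
Only in c77f's history (ahead): {05d3, 0cc5, 37e6, 5a75, c77f} — 5.
Only in 8e17's history (behind): {} — 0.

5 ahead, 0 behind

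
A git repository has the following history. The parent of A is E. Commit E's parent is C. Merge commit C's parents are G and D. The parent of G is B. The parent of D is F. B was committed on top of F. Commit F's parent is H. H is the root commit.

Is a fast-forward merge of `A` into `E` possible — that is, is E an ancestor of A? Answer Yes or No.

Yes

A fast-forward from E to A is possible iff E is an ancestor of A.
Ancestors of A: {A, B, C, D, E, F, G, H}.
E is among them, so fast-forward is possible.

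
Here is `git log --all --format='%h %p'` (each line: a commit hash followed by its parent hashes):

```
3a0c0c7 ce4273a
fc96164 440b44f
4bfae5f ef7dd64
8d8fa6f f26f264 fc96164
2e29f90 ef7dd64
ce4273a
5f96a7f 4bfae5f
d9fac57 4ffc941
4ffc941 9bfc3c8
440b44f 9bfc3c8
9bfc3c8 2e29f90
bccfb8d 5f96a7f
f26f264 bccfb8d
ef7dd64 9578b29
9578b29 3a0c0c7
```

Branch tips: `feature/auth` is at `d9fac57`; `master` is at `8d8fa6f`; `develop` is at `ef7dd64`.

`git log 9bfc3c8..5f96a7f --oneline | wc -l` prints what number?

Reachable from 5f96a7f: {3a0c0c7, 4bfae5f, 5f96a7f, 9578b29, ce4273a, ef7dd64}.
Reachable from 9bfc3c8: {2e29f90, 3a0c0c7, 9578b29, 9bfc3c8, ce4273a, ef7dd64}.
In 5f96a7f's history but not 9bfc3c8's: {4bfae5f, 5f96a7f} — 2 commits.

2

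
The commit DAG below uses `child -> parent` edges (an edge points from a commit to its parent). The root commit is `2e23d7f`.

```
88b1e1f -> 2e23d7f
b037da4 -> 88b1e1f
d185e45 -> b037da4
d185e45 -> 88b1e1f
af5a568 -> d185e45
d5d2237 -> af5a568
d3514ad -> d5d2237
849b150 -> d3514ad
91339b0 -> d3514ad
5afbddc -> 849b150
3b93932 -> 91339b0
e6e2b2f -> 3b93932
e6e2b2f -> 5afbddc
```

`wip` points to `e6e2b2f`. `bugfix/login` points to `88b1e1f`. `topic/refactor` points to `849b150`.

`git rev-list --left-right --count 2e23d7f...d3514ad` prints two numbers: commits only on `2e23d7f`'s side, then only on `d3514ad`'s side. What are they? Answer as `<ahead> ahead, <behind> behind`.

Reachable from 2e23d7f: {2e23d7f}.
Reachable from d3514ad: {2e23d7f, 88b1e1f, af5a568, b037da4, d185e45, d3514ad, d5d2237}.
Only in 2e23d7f's history (ahead): {} — 0.
Only in d3514ad's history (behind): {88b1e1f, af5a568, b037da4, d185e45, d3514ad, d5d2237} — 6.

0 ahead, 6 behind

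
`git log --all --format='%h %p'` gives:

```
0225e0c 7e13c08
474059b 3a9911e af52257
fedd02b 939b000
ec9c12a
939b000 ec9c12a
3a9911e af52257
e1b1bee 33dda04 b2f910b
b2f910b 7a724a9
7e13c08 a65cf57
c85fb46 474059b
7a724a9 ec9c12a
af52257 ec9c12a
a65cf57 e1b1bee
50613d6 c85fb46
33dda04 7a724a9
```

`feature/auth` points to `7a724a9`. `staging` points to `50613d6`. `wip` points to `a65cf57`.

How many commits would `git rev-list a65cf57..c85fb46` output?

Reachable from c85fb46: {3a9911e, 474059b, af52257, c85fb46, ec9c12a}.
Reachable from a65cf57: {33dda04, 7a724a9, a65cf57, b2f910b, e1b1bee, ec9c12a}.
In c85fb46's history but not a65cf57's: {3a9911e, 474059b, af52257, c85fb46} — 4 commits.

4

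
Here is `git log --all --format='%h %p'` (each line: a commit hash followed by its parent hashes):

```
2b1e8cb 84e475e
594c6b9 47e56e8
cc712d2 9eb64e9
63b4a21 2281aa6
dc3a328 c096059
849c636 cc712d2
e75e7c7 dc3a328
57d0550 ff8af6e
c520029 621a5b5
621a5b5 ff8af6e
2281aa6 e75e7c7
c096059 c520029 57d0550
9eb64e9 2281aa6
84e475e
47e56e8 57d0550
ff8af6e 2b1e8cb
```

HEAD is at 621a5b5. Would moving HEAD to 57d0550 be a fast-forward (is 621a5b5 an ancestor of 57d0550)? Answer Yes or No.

A fast-forward from 621a5b5 to 57d0550 is possible iff 621a5b5 is an ancestor of 57d0550.
Ancestors of 57d0550: {2b1e8cb, 57d0550, 84e475e, ff8af6e}.
621a5b5 is not among them, so fast-forward is not possible.

No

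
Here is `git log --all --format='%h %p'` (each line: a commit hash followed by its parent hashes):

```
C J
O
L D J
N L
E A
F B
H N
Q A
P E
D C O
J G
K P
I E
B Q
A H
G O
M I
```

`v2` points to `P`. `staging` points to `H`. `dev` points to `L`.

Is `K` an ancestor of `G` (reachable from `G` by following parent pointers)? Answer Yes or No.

Ancestors of G: {G, O}.
K is not in that set, so it is not an ancestor of G.

No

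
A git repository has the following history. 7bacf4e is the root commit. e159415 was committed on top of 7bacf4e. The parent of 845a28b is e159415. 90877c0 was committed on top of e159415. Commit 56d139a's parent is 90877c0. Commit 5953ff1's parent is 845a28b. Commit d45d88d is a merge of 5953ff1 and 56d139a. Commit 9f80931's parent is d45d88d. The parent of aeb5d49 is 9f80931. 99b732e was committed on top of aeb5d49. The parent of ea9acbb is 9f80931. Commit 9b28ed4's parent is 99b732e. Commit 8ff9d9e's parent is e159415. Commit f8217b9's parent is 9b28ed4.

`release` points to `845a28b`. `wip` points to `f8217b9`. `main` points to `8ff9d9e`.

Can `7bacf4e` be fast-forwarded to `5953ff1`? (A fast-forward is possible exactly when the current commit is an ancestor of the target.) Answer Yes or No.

Yes

A fast-forward from 7bacf4e to 5953ff1 is possible iff 7bacf4e is an ancestor of 5953ff1.
Ancestors of 5953ff1: {5953ff1, 7bacf4e, 845a28b, e159415}.
7bacf4e is among them, so fast-forward is possible.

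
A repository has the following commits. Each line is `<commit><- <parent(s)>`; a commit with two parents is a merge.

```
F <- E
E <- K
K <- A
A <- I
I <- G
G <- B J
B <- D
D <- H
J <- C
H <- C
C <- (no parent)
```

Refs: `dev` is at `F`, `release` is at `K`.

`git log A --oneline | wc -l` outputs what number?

Walking parent pointers from A: reachable set = {A, B, C, D, G, H, I, J}.
That is 8 commits.

8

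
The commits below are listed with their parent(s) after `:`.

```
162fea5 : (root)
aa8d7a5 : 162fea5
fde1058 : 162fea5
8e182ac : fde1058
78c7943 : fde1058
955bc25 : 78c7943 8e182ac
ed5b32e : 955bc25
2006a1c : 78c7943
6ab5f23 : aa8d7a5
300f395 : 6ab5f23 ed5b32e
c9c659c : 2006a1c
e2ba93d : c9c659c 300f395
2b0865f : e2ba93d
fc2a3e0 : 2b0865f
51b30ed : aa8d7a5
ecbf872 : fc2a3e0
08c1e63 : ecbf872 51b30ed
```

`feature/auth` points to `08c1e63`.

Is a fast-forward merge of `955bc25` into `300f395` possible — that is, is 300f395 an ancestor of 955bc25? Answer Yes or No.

No

A fast-forward from 300f395 to 955bc25 is possible iff 300f395 is an ancestor of 955bc25.
Ancestors of 955bc25: {162fea5, 78c7943, 8e182ac, 955bc25, fde1058}.
300f395 is not among them, so fast-forward is not possible.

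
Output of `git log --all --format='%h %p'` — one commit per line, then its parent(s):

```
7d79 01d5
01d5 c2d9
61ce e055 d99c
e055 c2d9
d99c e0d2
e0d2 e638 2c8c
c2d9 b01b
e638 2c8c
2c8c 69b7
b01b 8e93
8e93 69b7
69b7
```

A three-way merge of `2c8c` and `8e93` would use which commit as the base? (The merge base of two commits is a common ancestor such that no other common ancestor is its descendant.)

Ancestors of 2c8c: {2c8c, 69b7}.
Ancestors of 8e93: {69b7, 8e93}.
Common ancestors: {69b7}.
The only common ancestor is 69b7, so it is the merge base.

69b7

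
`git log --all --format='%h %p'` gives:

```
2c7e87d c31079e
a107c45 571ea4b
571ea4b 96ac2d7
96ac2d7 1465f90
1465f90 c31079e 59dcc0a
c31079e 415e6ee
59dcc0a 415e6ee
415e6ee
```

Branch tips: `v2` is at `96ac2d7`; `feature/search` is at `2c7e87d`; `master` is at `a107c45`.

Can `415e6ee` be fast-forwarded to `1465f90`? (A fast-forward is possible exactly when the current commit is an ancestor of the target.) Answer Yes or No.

A fast-forward from 415e6ee to 1465f90 is possible iff 415e6ee is an ancestor of 1465f90.
Ancestors of 1465f90: {1465f90, 415e6ee, 59dcc0a, c31079e}.
415e6ee is among them, so fast-forward is possible.

Yes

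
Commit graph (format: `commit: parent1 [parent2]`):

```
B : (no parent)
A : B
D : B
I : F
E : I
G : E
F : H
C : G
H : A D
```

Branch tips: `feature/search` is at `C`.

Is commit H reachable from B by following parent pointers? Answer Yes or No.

No

Ancestors of B: {B}.
H is not in that set, so it is not an ancestor of B.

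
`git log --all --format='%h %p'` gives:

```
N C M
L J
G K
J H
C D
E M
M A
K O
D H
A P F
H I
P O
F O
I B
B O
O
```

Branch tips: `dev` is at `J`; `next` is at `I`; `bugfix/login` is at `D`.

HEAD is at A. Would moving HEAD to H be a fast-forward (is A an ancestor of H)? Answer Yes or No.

A fast-forward from A to H is possible iff A is an ancestor of H.
Ancestors of H: {B, H, I, O}.
A is not among them, so fast-forward is not possible.

No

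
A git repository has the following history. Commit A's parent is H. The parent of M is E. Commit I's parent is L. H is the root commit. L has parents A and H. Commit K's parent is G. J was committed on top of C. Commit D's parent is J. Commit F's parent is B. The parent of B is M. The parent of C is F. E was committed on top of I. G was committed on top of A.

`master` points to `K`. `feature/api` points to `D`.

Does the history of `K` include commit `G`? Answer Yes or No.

Yes

Ancestors of K (commits reachable by following parents): {A, G, H, K}.
G is in that set, so it is an ancestor of K.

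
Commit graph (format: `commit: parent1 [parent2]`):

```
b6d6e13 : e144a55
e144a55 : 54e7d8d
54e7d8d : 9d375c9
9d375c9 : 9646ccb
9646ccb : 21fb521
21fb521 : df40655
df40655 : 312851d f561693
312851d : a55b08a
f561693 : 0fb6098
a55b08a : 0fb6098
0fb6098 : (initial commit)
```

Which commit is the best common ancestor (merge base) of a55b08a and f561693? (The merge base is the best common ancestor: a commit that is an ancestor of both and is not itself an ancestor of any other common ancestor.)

0fb6098

Ancestors of a55b08a: {0fb6098, a55b08a}.
Ancestors of f561693: {0fb6098, f561693}.
Common ancestors: {0fb6098}.
The only common ancestor is 0fb6098, so it is the merge base.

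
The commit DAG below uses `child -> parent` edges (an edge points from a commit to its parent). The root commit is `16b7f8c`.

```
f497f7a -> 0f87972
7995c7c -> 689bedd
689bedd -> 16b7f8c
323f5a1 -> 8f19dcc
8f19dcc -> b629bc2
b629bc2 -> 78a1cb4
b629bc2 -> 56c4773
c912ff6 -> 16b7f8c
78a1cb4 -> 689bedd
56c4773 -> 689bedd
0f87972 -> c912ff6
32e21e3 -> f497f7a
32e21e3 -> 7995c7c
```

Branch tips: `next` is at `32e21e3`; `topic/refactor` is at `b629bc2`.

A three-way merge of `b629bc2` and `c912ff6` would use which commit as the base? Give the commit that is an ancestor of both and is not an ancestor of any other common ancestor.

Ancestors of b629bc2: {16b7f8c, 56c4773, 689bedd, 78a1cb4, b629bc2}.
Ancestors of c912ff6: {16b7f8c, c912ff6}.
Common ancestors: {16b7f8c}.
The only common ancestor is 16b7f8c, so it is the merge base.

16b7f8c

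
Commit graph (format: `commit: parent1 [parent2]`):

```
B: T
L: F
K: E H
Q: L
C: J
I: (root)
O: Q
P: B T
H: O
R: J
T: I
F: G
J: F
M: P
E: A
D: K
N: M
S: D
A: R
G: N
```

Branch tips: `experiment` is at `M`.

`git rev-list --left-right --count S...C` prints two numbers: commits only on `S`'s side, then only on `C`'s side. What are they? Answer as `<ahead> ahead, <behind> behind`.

Reachable from S: {A, B, D, E, F, G, H, I, J, K, L, M, N, O, P, Q, R, S, T}.
Reachable from C: {B, C, F, G, I, J, M, N, P, T}.
Only in S's history (ahead): {A, D, E, H, K, L, O, Q, R, S} — 10.
Only in C's history (behind): {C} — 1.

10 ahead, 1 behind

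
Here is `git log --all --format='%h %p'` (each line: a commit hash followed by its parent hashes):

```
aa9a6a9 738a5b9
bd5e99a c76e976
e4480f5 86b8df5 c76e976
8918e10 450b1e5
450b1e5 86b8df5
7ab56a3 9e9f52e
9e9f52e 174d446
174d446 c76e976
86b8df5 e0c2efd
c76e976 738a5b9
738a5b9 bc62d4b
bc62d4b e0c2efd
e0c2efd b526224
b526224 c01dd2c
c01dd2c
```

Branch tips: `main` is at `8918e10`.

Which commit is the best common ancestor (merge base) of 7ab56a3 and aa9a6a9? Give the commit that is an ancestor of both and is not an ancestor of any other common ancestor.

Ancestors of 7ab56a3: {174d446, 738a5b9, 7ab56a3, 9e9f52e, b526224, bc62d4b, c01dd2c, c76e976, e0c2efd}.
Ancestors of aa9a6a9: {738a5b9, aa9a6a9, b526224, bc62d4b, c01dd2c, e0c2efd}.
Common ancestors: {738a5b9, b526224, bc62d4b, c01dd2c, e0c2efd}.
Among these, 738a5b9 is not an ancestor of any other common ancestor — it is the merge base.

738a5b9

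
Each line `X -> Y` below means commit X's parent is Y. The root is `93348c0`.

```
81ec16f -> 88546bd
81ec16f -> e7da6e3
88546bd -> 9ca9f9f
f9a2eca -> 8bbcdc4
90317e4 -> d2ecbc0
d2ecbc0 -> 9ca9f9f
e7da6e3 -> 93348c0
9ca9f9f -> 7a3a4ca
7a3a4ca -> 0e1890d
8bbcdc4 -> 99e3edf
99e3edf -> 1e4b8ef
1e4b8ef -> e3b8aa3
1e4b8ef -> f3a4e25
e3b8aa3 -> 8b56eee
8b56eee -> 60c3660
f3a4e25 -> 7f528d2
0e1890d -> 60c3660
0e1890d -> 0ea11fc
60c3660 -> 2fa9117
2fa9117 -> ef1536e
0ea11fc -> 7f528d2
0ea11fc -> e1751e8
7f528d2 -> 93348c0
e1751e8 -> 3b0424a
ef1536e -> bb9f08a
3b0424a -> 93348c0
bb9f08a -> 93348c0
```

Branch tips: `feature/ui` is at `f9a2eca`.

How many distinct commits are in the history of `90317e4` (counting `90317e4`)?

Walking parent pointers from 90317e4: reachable set = {0e1890d, 0ea11fc, 2fa9117, 3b0424a, 60c3660, 7a3a4ca, 7f528d2, 90317e4, 93348c0, 9ca9f9f, bb9f08a, d2ecbc0, e1751e8, ef1536e}.
That is 14 commits.

14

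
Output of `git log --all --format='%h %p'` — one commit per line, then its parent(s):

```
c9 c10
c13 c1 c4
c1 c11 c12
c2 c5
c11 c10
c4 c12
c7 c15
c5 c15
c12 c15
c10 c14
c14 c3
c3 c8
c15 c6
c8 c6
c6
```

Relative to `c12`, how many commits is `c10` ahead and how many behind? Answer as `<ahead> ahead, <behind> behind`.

4 ahead, 2 behind

Reachable from c10: {c10, c14, c3, c6, c8}.
Reachable from c12: {c12, c15, c6}.
Only in c10's history (ahead): {c10, c14, c3, c8} — 4.
Only in c12's history (behind): {c12, c15} — 2.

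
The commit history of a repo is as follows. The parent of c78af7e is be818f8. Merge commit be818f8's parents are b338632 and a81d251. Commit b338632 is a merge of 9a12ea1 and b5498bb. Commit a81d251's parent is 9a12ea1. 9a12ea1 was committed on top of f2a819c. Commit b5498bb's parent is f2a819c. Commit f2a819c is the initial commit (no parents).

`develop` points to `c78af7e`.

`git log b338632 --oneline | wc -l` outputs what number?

Walking parent pointers from b338632: reachable set = {9a12ea1, b338632, b5498bb, f2a819c}.
That is 4 commits.

4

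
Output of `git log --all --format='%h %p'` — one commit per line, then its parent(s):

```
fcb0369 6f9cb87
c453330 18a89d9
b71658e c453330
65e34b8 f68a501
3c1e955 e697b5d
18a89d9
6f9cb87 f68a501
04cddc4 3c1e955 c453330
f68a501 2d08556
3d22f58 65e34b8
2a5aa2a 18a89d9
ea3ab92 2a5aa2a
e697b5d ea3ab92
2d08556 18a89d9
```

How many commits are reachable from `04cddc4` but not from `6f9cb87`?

Reachable from 04cddc4: {04cddc4, 18a89d9, 2a5aa2a, 3c1e955, c453330, e697b5d, ea3ab92}.
Reachable from 6f9cb87: {18a89d9, 2d08556, 6f9cb87, f68a501}.
In 04cddc4's history but not 6f9cb87's: {04cddc4, 2a5aa2a, 3c1e955, c453330, e697b5d, ea3ab92} — 6 commits.

6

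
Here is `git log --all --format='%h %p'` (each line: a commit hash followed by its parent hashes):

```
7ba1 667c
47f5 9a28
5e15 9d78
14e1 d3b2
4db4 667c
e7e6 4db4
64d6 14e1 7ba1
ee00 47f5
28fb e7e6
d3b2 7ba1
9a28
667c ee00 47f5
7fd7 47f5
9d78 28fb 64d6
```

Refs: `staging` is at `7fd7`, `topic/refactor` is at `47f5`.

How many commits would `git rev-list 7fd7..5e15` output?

Reachable from 5e15: {14e1, 28fb, 47f5, 4db4, 5e15, 64d6, 667c, 7ba1, 9a28, 9d78, d3b2, e7e6, ee00}.
Reachable from 7fd7: {47f5, 7fd7, 9a28}.
In 5e15's history but not 7fd7's: {14e1, 28fb, 4db4, 5e15, 64d6, 667c, 7ba1, 9d78, d3b2, e7e6, ee00} — 11 commits.

11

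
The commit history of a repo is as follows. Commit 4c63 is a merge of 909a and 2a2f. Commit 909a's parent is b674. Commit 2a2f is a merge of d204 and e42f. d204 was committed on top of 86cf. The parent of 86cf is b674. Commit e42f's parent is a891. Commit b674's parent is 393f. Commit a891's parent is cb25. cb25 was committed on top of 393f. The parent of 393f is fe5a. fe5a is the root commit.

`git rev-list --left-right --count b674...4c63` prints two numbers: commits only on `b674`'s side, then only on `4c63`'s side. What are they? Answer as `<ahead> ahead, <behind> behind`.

Reachable from b674: {393f, b674, fe5a}.
Reachable from 4c63: {2a2f, 393f, 4c63, 86cf, 909a, a891, b674, cb25, d204, e42f, fe5a}.
Only in b674's history (ahead): {} — 0.
Only in 4c63's history (behind): {2a2f, 4c63, 86cf, 909a, a891, cb25, d204, e42f} — 8.

0 ahead, 8 behind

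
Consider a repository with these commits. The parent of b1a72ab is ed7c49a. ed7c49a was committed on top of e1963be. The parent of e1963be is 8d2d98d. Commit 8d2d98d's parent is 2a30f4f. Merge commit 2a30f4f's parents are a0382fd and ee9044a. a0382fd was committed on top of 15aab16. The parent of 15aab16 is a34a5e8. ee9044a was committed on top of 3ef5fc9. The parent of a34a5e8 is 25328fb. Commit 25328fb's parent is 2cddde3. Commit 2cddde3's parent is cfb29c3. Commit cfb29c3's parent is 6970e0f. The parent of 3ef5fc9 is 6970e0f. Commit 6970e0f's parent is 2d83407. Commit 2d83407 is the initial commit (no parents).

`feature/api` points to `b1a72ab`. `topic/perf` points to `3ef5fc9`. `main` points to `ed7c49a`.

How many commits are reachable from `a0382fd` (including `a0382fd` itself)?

8

Walking parent pointers from a0382fd: reachable set = {15aab16, 25328fb, 2cddde3, 2d83407, 6970e0f, a0382fd, a34a5e8, cfb29c3}.
That is 8 commits.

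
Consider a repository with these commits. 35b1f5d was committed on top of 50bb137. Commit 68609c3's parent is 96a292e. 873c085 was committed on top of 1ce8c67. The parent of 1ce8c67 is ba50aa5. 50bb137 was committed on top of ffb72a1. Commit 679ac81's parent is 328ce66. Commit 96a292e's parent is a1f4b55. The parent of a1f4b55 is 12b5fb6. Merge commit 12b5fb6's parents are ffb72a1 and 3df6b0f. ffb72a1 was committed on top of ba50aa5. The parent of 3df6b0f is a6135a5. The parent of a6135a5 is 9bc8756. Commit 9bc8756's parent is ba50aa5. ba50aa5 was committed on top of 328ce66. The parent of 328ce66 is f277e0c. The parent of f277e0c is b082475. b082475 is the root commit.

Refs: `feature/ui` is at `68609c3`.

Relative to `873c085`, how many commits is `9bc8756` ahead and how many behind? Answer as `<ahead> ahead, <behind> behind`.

1 ahead, 2 behind

Reachable from 9bc8756: {328ce66, 9bc8756, b082475, ba50aa5, f277e0c}.
Reachable from 873c085: {1ce8c67, 328ce66, 873c085, b082475, ba50aa5, f277e0c}.
Only in 9bc8756's history (ahead): {9bc8756} — 1.
Only in 873c085's history (behind): {1ce8c67, 873c085} — 2.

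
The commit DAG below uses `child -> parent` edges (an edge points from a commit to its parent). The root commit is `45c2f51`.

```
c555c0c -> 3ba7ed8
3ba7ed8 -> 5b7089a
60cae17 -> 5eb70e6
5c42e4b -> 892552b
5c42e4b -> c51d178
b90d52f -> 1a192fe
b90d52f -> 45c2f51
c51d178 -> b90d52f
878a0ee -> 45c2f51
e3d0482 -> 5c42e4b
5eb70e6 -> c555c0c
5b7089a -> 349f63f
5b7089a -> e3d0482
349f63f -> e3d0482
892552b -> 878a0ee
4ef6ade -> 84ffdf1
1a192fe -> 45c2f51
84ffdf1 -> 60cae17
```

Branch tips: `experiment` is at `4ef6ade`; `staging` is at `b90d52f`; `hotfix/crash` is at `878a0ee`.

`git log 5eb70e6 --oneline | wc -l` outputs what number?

13

Walking parent pointers from 5eb70e6: reachable set = {1a192fe, 349f63f, 3ba7ed8, 45c2f51, 5b7089a, 5c42e4b, 5eb70e6, 878a0ee, 892552b, b90d52f, c51d178, c555c0c, e3d0482}.
That is 13 commits.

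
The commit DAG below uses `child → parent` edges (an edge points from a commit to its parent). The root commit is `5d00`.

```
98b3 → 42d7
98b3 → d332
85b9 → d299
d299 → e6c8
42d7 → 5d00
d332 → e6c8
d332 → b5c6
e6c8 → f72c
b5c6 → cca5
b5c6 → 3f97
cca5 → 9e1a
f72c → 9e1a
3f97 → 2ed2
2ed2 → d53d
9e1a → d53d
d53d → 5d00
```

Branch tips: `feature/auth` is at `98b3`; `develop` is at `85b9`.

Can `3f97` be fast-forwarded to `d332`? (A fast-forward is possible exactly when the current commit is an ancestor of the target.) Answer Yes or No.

A fast-forward from 3f97 to d332 is possible iff 3f97 is an ancestor of d332.
Ancestors of d332: {2ed2, 3f97, 5d00, 9e1a, b5c6, cca5, d332, d53d, e6c8, f72c}.
3f97 is among them, so fast-forward is possible.

Yes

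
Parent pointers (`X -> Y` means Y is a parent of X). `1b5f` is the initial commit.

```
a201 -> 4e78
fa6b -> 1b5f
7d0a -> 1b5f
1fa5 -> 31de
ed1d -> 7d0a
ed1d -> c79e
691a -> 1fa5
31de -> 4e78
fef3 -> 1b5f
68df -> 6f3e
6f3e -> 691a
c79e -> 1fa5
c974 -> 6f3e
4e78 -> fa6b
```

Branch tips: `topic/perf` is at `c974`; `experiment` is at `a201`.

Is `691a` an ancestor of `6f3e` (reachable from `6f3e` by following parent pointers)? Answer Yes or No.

Yes

Ancestors of 6f3e (commits reachable by following parents): {1b5f, 1fa5, 31de, 4e78, 691a, 6f3e, fa6b}.
691a is in that set, so it is an ancestor of 6f3e.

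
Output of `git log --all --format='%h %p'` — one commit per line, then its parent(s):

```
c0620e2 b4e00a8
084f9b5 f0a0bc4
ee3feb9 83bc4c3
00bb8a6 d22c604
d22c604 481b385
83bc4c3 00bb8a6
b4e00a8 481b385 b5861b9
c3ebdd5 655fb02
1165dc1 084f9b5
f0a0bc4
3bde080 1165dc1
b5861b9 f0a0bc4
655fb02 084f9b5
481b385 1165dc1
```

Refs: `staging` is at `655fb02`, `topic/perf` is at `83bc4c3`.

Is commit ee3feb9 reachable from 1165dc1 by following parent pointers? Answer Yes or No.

Ancestors of 1165dc1: {084f9b5, 1165dc1, f0a0bc4}.
ee3feb9 is not in that set, so it is not an ancestor of 1165dc1.

No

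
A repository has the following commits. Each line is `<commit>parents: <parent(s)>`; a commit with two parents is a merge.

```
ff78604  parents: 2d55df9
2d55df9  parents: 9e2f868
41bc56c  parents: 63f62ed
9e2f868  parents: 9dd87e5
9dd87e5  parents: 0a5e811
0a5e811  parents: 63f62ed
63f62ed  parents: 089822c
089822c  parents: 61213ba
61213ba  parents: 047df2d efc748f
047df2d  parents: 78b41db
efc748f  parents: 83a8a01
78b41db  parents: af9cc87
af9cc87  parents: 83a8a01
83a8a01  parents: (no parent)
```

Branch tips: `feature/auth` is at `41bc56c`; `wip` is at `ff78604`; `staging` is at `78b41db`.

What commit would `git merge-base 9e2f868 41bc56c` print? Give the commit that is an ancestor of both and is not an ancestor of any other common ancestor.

63f62ed

Ancestors of 9e2f868: {047df2d, 089822c, 0a5e811, 61213ba, 63f62ed, 78b41db, 83a8a01, 9dd87e5, 9e2f868, af9cc87, efc748f}.
Ancestors of 41bc56c: {047df2d, 089822c, 41bc56c, 61213ba, 63f62ed, 78b41db, 83a8a01, af9cc87, efc748f}.
Common ancestors: {047df2d, 089822c, 61213ba, 63f62ed, 78b41db, 83a8a01, af9cc87, efc748f}.
Among these, 63f62ed is not an ancestor of any other common ancestor — it is the merge base.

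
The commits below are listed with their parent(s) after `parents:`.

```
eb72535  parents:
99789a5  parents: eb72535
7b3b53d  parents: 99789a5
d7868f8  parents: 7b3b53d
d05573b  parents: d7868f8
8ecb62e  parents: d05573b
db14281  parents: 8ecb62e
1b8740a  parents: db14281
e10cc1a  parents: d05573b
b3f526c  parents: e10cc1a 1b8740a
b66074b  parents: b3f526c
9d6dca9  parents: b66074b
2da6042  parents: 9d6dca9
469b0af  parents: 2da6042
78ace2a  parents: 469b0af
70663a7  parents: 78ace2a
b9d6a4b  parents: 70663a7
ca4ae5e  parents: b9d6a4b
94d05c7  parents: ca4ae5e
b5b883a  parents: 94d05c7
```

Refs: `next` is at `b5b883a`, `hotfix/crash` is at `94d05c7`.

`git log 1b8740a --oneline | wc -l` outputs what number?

8

Walking parent pointers from 1b8740a: reachable set = {1b8740a, 7b3b53d, 8ecb62e, 99789a5, d05573b, d7868f8, db14281, eb72535}.
That is 8 commits.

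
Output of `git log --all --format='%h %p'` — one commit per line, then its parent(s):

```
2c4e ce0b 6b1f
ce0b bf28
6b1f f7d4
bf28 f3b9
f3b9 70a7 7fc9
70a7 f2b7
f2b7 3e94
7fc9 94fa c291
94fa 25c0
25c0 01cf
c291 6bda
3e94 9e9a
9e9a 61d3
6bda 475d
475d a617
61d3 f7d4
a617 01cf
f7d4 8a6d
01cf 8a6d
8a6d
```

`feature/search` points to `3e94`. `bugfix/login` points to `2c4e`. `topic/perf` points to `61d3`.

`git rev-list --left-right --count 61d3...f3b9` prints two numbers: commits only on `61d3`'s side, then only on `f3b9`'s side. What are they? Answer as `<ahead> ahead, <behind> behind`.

0 ahead, 13 behind

Reachable from 61d3: {61d3, 8a6d, f7d4}.
Reachable from f3b9: {01cf, 25c0, 3e94, 475d, 61d3, 6bda, 70a7, 7fc9, 8a6d, 94fa, 9e9a, a617, c291, f2b7, f3b9, f7d4}.
Only in 61d3's history (ahead): {} — 0.
Only in f3b9's history (behind): {01cf, 25c0, 3e94, 475d, 6bda, 70a7, 7fc9, 94fa, 9e9a, a617, c291, f2b7, f3b9} — 13.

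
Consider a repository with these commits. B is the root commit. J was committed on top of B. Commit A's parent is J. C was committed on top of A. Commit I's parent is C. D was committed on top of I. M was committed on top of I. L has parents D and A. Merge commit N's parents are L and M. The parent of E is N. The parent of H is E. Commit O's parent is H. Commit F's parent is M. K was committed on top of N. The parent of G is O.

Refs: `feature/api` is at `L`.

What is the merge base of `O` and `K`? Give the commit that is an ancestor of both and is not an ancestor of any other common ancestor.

Ancestors of O: {A, B, C, D, E, H, I, J, L, M, N, O}.
Ancestors of K: {A, B, C, D, I, J, K, L, M, N}.
Common ancestors: {A, B, C, D, I, J, L, M, N}.
Among these, N is not an ancestor of any other common ancestor — it is the merge base.

N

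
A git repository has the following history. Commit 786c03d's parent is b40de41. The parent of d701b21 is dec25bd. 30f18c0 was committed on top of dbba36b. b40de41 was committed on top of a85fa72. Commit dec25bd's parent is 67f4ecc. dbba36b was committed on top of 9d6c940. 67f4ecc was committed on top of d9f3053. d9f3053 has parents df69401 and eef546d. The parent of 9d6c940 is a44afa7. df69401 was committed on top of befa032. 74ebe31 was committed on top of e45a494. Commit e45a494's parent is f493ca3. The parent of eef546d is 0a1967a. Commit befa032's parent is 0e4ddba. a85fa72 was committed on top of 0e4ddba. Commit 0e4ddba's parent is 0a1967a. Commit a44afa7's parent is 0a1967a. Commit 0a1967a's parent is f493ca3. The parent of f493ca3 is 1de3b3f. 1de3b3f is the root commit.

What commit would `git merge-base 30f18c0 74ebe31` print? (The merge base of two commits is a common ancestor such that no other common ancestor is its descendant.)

Ancestors of 30f18c0: {0a1967a, 1de3b3f, 30f18c0, 9d6c940, a44afa7, dbba36b, f493ca3}.
Ancestors of 74ebe31: {1de3b3f, 74ebe31, e45a494, f493ca3}.
Common ancestors: {1de3b3f, f493ca3}.
Among these, f493ca3 is not an ancestor of any other common ancestor — it is the merge base.

f493ca3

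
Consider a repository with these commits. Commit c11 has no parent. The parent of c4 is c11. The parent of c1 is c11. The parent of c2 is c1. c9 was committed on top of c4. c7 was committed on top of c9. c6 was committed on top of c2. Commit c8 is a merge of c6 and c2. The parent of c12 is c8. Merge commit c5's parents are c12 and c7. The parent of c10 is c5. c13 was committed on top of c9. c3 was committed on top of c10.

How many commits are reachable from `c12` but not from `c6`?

Reachable from c12: {c1, c11, c12, c2, c6, c8}.
Reachable from c6: {c1, c11, c2, c6}.
In c12's history but not c6's: {c12, c8} — 2 commits.

2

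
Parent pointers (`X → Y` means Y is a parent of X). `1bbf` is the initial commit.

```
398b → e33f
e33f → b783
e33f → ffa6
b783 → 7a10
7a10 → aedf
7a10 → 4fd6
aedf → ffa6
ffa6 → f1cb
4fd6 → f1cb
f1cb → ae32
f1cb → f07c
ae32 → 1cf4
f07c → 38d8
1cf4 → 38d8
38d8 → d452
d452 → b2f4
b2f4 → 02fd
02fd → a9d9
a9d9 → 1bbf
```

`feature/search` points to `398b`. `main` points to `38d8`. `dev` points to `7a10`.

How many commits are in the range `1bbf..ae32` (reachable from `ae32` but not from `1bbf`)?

Reachable from ae32: {02fd, 1bbf, 1cf4, 38d8, a9d9, ae32, b2f4, d452}.
Reachable from 1bbf: {1bbf}.
In ae32's history but not 1bbf's: {02fd, 1cf4, 38d8, a9d9, ae32, b2f4, d452} — 7 commits.

7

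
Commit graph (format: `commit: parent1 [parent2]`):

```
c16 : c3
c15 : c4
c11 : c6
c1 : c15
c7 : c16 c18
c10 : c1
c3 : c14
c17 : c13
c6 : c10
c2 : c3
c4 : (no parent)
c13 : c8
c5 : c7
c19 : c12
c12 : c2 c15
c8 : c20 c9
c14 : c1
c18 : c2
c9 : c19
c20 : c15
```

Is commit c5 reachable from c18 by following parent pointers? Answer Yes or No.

Ancestors of c18: {c1, c14, c15, c18, c2, c3, c4}.
c5 is not in that set, so it is not an ancestor of c18.

No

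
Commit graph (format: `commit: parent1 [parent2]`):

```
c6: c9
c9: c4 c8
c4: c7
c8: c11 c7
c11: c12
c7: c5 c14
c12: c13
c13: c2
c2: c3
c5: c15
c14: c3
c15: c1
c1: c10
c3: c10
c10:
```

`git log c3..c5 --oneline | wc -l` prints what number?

3

Reachable from c5: {c1, c10, c15, c5}.
Reachable from c3: {c10, c3}.
In c5's history but not c3's: {c1, c15, c5} — 3 commits.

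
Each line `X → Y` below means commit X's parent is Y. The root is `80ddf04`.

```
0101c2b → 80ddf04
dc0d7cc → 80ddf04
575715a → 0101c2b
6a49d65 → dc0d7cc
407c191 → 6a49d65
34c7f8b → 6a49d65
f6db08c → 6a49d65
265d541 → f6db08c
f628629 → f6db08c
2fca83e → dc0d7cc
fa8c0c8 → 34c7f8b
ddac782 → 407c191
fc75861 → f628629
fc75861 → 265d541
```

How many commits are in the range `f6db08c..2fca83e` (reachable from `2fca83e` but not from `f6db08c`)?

1

Reachable from 2fca83e: {2fca83e, 80ddf04, dc0d7cc}.
Reachable from f6db08c: {6a49d65, 80ddf04, dc0d7cc, f6db08c}.
In 2fca83e's history but not f6db08c's: {2fca83e} — 1 commit.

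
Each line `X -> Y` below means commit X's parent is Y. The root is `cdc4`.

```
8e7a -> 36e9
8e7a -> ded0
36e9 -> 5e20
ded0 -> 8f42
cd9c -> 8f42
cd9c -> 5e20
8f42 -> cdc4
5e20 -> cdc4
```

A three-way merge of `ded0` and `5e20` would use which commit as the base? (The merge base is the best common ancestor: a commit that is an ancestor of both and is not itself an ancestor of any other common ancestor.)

cdc4

Ancestors of ded0: {8f42, cdc4, ded0}.
Ancestors of 5e20: {5e20, cdc4}.
Common ancestors: {cdc4}.
The only common ancestor is cdc4, so it is the merge base.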